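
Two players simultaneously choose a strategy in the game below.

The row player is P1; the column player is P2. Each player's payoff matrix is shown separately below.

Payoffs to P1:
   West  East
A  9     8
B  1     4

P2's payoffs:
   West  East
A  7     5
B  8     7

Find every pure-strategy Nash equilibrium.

The unique pure-strategy Nash equilibrium is (A, West).

P1 against West: payoffs 9, 1 → best response A.
P1 against East: payoffs 8, 4 → best response A.
P2 against A: payoffs 7, 5 → best response West.
P2 against B: payoffs 8, 7 → best response West.
Mutual best responses: (A, West).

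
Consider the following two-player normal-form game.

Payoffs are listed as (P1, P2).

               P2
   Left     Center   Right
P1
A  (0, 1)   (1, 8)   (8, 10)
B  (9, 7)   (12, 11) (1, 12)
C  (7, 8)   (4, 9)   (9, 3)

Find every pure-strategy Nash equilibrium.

There is no pure-strategy Nash equilibrium.

P1 against Left: payoffs 0, 9, 7 → best response B.
P1 against Center: payoffs 1, 12, 4 → best response B.
P1 against Right: payoffs 8, 1, 9 → best response C.
P2 against A: payoffs 1, 8, 10 → best response Right.
P2 against B: payoffs 7, 11, 12 → best response Right.
P2 against C: payoffs 8, 9, 3 → best response Center.
No profile is a mutual best response for all players.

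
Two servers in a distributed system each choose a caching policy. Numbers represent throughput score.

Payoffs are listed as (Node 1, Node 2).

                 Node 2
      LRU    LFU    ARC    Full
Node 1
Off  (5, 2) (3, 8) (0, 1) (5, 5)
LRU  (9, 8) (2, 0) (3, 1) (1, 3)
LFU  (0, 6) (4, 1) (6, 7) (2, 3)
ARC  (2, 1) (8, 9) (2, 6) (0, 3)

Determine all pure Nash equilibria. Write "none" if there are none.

(Off, LRU): Node 1 can switch to LRU (5 → 9). Not NE.
(Off, LFU): Node 1 can switch to LFU (3 → 4). Not NE.
(Off, ARC): Node 1 can switch to LRU (0 → 3). Not NE.
(Off, Full): Node 2 can switch to LFU (5 → 8). Not NE.
(LRU, LRU): Node 1 gets 9, best alternative 5; Node 2 gets 8, best alternative 3. No profitable deviation — NE.
(LRU, LFU): Node 1 can switch to Off (2 → 3). Not NE.
(LRU, ARC): Node 1 can switch to LFU (3 → 6). Not NE.
(LRU, Full): Node 1 can switch to Off (1 → 5). Not NE.
(LFU, LRU): Node 1 can switch to Off (0 → 5). Not NE.
(LFU, LFU): Node 1 can switch to ARC (4 → 8). Not NE.
(LFU, ARC): Node 1 gets 6, best alternative 3; Node 2 gets 7, best alternative 6. No profitable deviation — NE.
(LFU, Full): Node 1 can switch to Off (2 → 5). Not NE.
(ARC, LFU): Node 1 gets 8, best alternative 4; Node 2 gets 9, best alternative 6. No profitable deviation — NE.
(The remaining 3 profiles each have a profitable deviation by the same check.)

Pure-strategy Nash equilibria: (LRU, LRU) and (LFU, ARC) and (ARC, LFU)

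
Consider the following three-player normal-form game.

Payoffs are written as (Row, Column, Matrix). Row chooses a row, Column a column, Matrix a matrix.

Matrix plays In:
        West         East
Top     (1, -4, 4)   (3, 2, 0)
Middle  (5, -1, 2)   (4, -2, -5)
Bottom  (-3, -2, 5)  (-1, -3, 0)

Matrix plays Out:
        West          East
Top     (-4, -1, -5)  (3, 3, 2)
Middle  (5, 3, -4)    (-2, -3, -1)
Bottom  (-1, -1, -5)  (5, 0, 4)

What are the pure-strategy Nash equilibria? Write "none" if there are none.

Mark each player's best response to every combination of opponents' strategies; a profile where every player is best-responding is a pure Nash equilibrium.
Row against (West, In): payoffs 1, 5, -3 → best response Middle.
Row against (West, Out): payoffs -4, 5, -1 → best response Middle.
Row against (East, In): payoffs 3, 4, -1 → best response Middle.
Row against (East, Out): payoffs 3, -2, 5 → best response Bottom.
Column against (Top, In): payoffs -4, 2 → best response East.
Column against (Top, Out): payoffs -1, 3 → best response East.
Column against (Middle, In): payoffs -1, -2 → best response West.
Column against (Middle, Out): payoffs 3, -3 → best response West.
Column against (Bottom, In): payoffs -2, -3 → best response West.
Column against (Bottom, Out): payoffs -1, 0 → best response East.
Matrix against (Top, West): payoffs 4, -5 → best response In.
Matrix against (Top, East): payoffs 0, 2 → best response Out.
Matrix against (Middle, West): payoffs 2, -4 → best response In.
Matrix against (Middle, East): payoffs -5, -1 → best response Out.
Matrix against (Bottom, West): payoffs 5, -5 → best response In.
Matrix against (Bottom, East): payoffs 0, 4 → best response Out.
Mutual best responses: (Middle, West, In); (Bottom, East, Out).

Pure-strategy Nash equilibria: (Middle, West, In); (Bottom, East, Out)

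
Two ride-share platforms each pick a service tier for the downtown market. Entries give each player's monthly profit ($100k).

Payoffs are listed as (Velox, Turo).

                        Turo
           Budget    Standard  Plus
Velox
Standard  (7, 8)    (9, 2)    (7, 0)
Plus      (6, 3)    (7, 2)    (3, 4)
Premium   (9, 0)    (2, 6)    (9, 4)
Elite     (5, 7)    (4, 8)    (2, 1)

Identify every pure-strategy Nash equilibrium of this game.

There is no pure-strategy Nash equilibrium.

Check each profile: it is a Nash equilibrium iff no player can strictly gain by switching unilaterally.
(Standard, Budget): Velox can switch to Premium (7 → 9). Not NE.
(Standard, Standard): Turo can switch to Budget (2 → 8). Not NE.
(Standard, Plus): Velox can switch to Premium (7 → 9). Not NE.
(Plus, Budget): Velox can switch to Standard (6 → 7). Not NE.
(Plus, Standard): Velox can switch to Standard (7 → 9). Not NE.
(Plus, Plus): Velox can switch to Standard (3 → 7). Not NE.
(The remaining 6 profiles each have a profitable deviation by the same check.)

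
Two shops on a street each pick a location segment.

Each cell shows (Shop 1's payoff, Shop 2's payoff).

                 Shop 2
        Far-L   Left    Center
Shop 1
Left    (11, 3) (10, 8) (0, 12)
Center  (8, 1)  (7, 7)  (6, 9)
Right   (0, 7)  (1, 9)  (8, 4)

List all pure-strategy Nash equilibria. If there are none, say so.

No pure-strategy Nash equilibrium.

Mark each player's best response to every combination of opponents' strategies; a profile where every player is best-responding is a pure Nash equilibrium.
Shop 1 against Far-L: payoffs 11, 8, 0 → best response Left.
Shop 1 against Left: payoffs 10, 7, 1 → best response Left.
Shop 1 against Center: payoffs 0, 6, 8 → best response Right.
Shop 2 against Left: payoffs 3, 8, 12 → best response Center.
Shop 2 against Center: payoffs 1, 7, 9 → best response Center.
Shop 2 against Right: payoffs 7, 9, 4 → best response Left.
No profile is a mutual best response for all players.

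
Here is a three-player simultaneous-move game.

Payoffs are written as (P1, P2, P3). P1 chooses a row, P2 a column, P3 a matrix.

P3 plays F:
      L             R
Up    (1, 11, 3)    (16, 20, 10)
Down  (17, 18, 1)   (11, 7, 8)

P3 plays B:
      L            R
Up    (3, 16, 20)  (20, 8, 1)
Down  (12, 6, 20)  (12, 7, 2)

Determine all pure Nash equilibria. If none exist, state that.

Pure NE: (Up, R, F)

For each strategy profile, look for a profitable unilateral deviation.
(Up, L, F): P1 can switch to Down (1 → 17). Not NE.
(Up, L, B): P1 can switch to Down (3 → 12). Not NE.
(Up, R, F): P1 gets 16, best alternative 11; P2 gets 20, best alternative 11; P3 gets 10, best alternative 1. No profitable deviation — NE.
(Up, R, B): P2 can switch to L (8 → 16). Not NE.
(Down, L, F): P3 can switch to B (1 → 20). Not NE.
(Down, L, B): P2 can switch to R (6 → 7). Not NE.
(Down, R, F): P1 can switch to Up (11 → 16). Not NE.
(Down, R, B): P1 can switch to Up (12 → 20). Not NE.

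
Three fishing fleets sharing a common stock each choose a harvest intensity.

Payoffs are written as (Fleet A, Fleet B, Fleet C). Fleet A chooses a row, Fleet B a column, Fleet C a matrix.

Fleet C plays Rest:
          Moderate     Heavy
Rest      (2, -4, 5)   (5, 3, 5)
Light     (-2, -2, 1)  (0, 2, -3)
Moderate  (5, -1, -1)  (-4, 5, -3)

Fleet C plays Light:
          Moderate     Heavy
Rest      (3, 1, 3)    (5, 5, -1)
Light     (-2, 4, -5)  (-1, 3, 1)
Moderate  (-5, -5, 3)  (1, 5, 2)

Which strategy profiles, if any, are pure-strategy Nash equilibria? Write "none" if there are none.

Mark each player's best response to every combination of opponents' strategies; a profile where every player is best-responding is a pure Nash equilibrium.
Fleet A against (Moderate, Rest): payoffs 2, -2, 5 → best response Moderate.
Fleet A against (Moderate, Light): payoffs 3, -2, -5 → best response Rest.
Fleet A against (Heavy, Rest): payoffs 5, 0, -4 → best response Rest.
Fleet A against (Heavy, Light): payoffs 5, -1, 1 → best response Rest.
Fleet B against (Rest, Rest): payoffs -4, 3 → best response Heavy.
Fleet B against (Rest, Light): payoffs 1, 5 → best response Heavy.
Fleet B against (Light, Rest): payoffs -2, 2 → best response Heavy.
Fleet B against (Light, Light): payoffs 4, 3 → best response Moderate.
Fleet B against (Moderate, Rest): payoffs -1, 5 → best response Heavy.
Fleet B against (Moderate, Light): payoffs -5, 5 → best response Heavy.
Fleet C against (Rest, Moderate): payoffs 5, 3 → best response Rest.
Fleet C against (Rest, Heavy): payoffs 5, -1 → best response Rest.
Fleet C against (Light, Moderate): payoffs 1, -5 → best response Rest.
Fleet C against (Light, Heavy): payoffs -3, 1 → best response Light.
Fleet C against (Moderate, Moderate): payoffs -1, 3 → best response Light.
Fleet C against (Moderate, Heavy): payoffs -3, 2 → best response Light.
Mutual best responses: (Rest, Heavy, Rest).

The unique pure-strategy Nash equilibrium is (Rest, Heavy, Rest).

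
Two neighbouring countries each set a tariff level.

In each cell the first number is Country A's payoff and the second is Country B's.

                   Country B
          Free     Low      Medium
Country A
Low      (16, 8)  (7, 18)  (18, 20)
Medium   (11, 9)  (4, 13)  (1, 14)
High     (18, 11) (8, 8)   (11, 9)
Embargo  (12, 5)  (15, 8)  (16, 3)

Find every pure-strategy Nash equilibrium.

(Low, Free): Country A can switch to High (16 → 18). Not NE.
(Low, Low): Country A can switch to High (7 → 8). Not NE.
(Low, Medium): Country A gets 18, best alternative 16; Country B gets 20, best alternative 18. No profitable deviation — NE.
(Medium, Free): Country A can switch to Low (11 → 16). Not NE.
(Medium, Low): Country A can switch to Low (4 → 7). Not NE.
(Medium, Medium): Country A can switch to Low (1 → 18). Not NE.
(High, Free): Country A gets 18, best alternative 16; Country B gets 11, best alternative 9. No profitable deviation — NE.
(High, Low): Country A can switch to Embargo (8 → 15). Not NE.
(High, Medium): Country A can switch to Low (11 → 18). Not NE.
(Embargo, Free): Country A can switch to Low (12 → 16). Not NE.
(Embargo, Low): Country A gets 15, best alternative 8; Country B gets 8, best alternative 5. No profitable deviation — NE.
(Embargo, Medium): Country A can switch to Low (16 → 18). Not NE.

The pure Nash equilibria are (Low, Medium), (High, Free), (Embargo, Low).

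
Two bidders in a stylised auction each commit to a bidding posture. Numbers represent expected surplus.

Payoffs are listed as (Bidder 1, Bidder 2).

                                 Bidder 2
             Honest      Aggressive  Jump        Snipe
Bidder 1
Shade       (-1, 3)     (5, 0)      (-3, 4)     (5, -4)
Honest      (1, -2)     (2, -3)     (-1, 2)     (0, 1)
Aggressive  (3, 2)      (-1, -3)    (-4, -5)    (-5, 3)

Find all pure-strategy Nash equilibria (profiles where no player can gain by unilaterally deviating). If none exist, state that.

Pure NE: (Honest, Jump)

Bidder 1 against Honest: payoffs -1, 1, 3 → best response Aggressive.
Bidder 1 against Aggressive: payoffs 5, 2, -1 → best response Shade.
Bidder 1 against Jump: payoffs -3, -1, -4 → best response Honest.
Bidder 1 against Snipe: payoffs 5, 0, -5 → best response Shade.
Bidder 2 against Shade: payoffs 3, 0, 4, -4 → best response Jump.
Bidder 2 against Honest: payoffs -2, -3, 2, 1 → best response Jump.
Bidder 2 against Aggressive: payoffs 2, -3, -5, 3 → best response Snipe.
Mutual best responses: (Honest, Jump).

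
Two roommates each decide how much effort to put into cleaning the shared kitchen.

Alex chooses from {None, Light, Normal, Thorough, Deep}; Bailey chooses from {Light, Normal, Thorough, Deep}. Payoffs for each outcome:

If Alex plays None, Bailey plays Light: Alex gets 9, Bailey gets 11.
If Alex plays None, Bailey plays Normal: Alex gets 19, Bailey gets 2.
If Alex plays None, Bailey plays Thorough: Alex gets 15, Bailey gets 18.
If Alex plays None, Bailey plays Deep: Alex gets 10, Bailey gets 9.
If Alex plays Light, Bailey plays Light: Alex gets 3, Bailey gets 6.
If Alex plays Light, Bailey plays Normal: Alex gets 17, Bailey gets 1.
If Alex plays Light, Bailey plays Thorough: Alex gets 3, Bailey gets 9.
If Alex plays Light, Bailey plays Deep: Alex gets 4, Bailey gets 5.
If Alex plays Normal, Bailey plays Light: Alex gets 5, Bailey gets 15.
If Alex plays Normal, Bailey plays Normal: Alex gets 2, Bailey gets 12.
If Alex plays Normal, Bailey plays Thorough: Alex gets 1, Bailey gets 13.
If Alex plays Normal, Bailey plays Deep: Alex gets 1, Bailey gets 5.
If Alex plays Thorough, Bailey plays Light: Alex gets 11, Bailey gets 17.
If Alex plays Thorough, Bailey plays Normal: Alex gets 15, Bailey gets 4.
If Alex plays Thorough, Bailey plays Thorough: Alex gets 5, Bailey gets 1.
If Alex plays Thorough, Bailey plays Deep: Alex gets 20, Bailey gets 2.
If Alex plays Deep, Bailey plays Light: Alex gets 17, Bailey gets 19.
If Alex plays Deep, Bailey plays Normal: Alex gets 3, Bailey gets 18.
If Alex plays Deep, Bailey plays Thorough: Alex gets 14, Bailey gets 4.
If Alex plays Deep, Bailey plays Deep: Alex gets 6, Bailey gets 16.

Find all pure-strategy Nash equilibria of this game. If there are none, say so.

Alex against Light: payoffs 9, 3, 5, 11, 17 → best response Deep.
Alex against Normal: payoffs 19, 17, 2, 15, 3 → best response None.
Alex against Thorough: payoffs 15, 3, 1, 5, 14 → best response None.
Alex against Deep: payoffs 10, 4, 1, 20, 6 → best response Thorough.
Bailey against None: payoffs 11, 2, 18, 9 → best response Thorough.
Bailey against Light: payoffs 6, 1, 9, 5 → best response Thorough.
Bailey against Normal: payoffs 15, 12, 13, 5 → best response Light.
Bailey against Thorough: payoffs 17, 4, 1, 2 → best response Light.
Bailey against Deep: payoffs 19, 18, 4, 16 → best response Light.
Mutual best responses: (None, Thorough); (Deep, Light).

The pure Nash equilibria are (None, Thorough); (Deep, Light).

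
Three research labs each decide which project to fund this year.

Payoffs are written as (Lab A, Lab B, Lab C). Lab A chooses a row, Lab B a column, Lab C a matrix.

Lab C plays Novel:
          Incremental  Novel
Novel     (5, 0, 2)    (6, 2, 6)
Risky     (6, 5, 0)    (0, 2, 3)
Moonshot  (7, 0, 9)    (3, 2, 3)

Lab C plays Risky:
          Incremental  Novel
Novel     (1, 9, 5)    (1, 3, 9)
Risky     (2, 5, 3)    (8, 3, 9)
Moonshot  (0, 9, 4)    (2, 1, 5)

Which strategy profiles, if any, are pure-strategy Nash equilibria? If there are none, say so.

(Risky, Incremental, Risky)

For each player, find the best response to each opponent profile; mutual best responses are the pure NE.
Lab A against (Incremental, Novel): payoffs 5, 6, 7 → best response Moonshot.
Lab A against (Incremental, Risky): payoffs 1, 2, 0 → best response Risky.
Lab A against (Novel, Novel): payoffs 6, 0, 3 → best response Novel.
Lab A against (Novel, Risky): payoffs 1, 8, 2 → best response Risky.
Lab B against (Novel, Novel): payoffs 0, 2 → best response Novel.
Lab B against (Novel, Risky): payoffs 9, 3 → best response Incremental.
Lab B against (Risky, Novel): payoffs 5, 2 → best response Incremental.
Lab B against (Risky, Risky): payoffs 5, 3 → best response Incremental.
Lab B against (Moonshot, Novel): payoffs 0, 2 → best response Novel.
Lab B against (Moonshot, Risky): payoffs 9, 1 → best response Incremental.
Lab C against (Novel, Incremental): payoffs 2, 5 → best response Risky.
Lab C against (Novel, Novel): payoffs 6, 9 → best response Risky.
Lab C against (Risky, Incremental): payoffs 0, 3 → best response Risky.
Lab C against (Risky, Novel): payoffs 3, 9 → best response Risky.
Lab C against (Moonshot, Incremental): payoffs 9, 4 → best response Novel.
Lab C against (Moonshot, Novel): payoffs 3, 5 → best response Risky.
Mutual best responses: (Risky, Incremental, Risky).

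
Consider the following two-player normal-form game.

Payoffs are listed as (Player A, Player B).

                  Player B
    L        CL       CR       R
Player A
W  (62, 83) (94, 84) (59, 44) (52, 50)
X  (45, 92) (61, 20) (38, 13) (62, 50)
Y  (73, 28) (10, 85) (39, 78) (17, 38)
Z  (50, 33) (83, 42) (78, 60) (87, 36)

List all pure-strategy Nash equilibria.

For each strategy profile, look for a profitable unilateral deviation.
(W, L): Player A can switch to Y (62 → 73). Not NE.
(W, CL): Player A gets 94, best alternative 83; Player B gets 84, best alternative 83. No profitable deviation — NE.
(W, CR): Player A can switch to Z (59 → 78). Not NE.
(W, R): Player A can switch to X (52 → 62). Not NE.
(X, L): Player A can switch to W (45 → 62). Not NE.
(X, CL): Player A can switch to W (61 → 94). Not NE.
(X, CR): Player A can switch to W (38 → 59). Not NE.
(X, R): Player A can switch to Z (62 → 87). Not NE.
(Y, L): Player B can switch to CL (28 → 85). Not NE.
(Z, CR): Player A gets 78, best alternative 59; Player B gets 60, best alternative 42. No profitable deviation — NE.
(The remaining 6 profiles each have a profitable deviation by the same check.)

The pure Nash equilibria are (W, CL); (Z, CR).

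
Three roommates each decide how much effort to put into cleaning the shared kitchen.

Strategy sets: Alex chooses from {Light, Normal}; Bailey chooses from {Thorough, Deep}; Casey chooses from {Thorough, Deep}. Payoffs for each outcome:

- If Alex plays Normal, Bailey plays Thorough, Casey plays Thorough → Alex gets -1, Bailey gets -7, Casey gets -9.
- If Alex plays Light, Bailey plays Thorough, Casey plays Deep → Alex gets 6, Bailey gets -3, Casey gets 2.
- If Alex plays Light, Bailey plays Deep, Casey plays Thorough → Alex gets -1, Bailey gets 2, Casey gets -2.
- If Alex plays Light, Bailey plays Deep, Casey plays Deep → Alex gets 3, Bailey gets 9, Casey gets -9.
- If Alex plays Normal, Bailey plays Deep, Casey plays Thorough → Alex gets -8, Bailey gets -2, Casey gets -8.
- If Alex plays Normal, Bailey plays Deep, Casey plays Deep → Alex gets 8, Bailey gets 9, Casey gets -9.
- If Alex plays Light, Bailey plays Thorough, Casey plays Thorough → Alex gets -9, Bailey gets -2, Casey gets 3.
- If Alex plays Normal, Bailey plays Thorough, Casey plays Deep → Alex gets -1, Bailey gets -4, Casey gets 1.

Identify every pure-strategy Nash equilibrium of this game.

(Light, Deep, Thorough)

Alex against (Thorough, Thorough): payoffs -9, -1 → best response Normal.
Alex against (Thorough, Deep): payoffs 6, -1 → best response Light.
Alex against (Deep, Thorough): payoffs -1, -8 → best response Light.
Alex against (Deep, Deep): payoffs 3, 8 → best response Normal.
Bailey against (Light, Thorough): payoffs -2, 2 → best response Deep.
Bailey against (Light, Deep): payoffs -3, 9 → best response Deep.
Bailey against (Normal, Thorough): payoffs -7, -2 → best response Deep.
Bailey against (Normal, Deep): payoffs -4, 9 → best response Deep.
Casey against (Light, Thorough): payoffs 3, 2 → best response Thorough.
Casey against (Light, Deep): payoffs -2, -9 → best response Thorough.
Casey against (Normal, Thorough): payoffs -9, 1 → best response Deep.
Casey against (Normal, Deep): payoffs -8, -9 → best response Thorough.
Mutual best responses: (Light, Deep, Thorough).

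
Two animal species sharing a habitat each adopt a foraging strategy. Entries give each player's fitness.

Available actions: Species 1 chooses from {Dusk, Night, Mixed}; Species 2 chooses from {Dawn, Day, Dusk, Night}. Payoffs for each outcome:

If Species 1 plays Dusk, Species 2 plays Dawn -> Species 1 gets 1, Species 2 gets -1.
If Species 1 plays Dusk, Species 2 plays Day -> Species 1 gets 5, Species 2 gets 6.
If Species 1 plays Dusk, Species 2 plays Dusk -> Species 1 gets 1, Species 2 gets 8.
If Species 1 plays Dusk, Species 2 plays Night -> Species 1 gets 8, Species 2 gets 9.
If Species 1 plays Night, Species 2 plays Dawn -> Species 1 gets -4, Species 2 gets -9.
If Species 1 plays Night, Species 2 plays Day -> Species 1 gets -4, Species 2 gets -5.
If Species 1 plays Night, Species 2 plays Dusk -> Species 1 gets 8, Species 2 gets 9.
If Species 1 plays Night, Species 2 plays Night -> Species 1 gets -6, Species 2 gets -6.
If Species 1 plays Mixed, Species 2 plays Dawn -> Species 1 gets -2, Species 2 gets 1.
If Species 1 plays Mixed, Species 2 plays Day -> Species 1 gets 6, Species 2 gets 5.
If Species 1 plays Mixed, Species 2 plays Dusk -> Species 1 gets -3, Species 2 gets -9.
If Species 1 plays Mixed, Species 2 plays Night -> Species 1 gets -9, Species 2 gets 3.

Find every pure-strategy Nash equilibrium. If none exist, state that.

(Dusk, Night), (Night, Dusk), (Mixed, Day)

Mark each player's best response to every combination of opponents' strategies; a profile where every player is best-responding is a pure Nash equilibrium.
Species 1 against Dawn: payoffs 1, -4, -2 → best response Dusk.
Species 1 against Day: payoffs 5, -4, 6 → best response Mixed.
Species 1 against Dusk: payoffs 1, 8, -3 → best response Night.
Species 1 against Night: payoffs 8, -6, -9 → best response Dusk.
Species 2 against Dusk: payoffs -1, 6, 8, 9 → best response Night.
Species 2 against Night: payoffs -9, -5, 9, -6 → best response Dusk.
Species 2 against Mixed: payoffs 1, 5, -9, 3 → best response Day.
Mutual best responses: (Dusk, Night); (Night, Dusk); (Mixed, Day).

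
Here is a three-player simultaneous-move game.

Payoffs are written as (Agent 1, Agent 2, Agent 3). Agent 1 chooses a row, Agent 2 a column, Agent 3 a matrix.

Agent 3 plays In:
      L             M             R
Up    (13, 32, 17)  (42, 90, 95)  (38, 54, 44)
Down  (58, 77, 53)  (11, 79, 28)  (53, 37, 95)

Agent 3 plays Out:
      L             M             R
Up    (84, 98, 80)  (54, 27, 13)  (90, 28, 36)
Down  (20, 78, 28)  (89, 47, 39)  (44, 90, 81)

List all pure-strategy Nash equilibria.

Pure-strategy Nash equilibria: (Up, L, Out), (Up, M, In)

Agent 1 against (L, In): payoffs 13, 58 → best response Down.
Agent 1 against (L, Out): payoffs 84, 20 → best response Up.
Agent 1 against (M, In): payoffs 42, 11 → best response Up.
Agent 1 against (M, Out): payoffs 54, 89 → best response Down.
Agent 1 against (R, In): payoffs 38, 53 → best response Down.
Agent 1 against (R, Out): payoffs 90, 44 → best response Up.
Agent 2 against (Up, In): payoffs 32, 90, 54 → best response M.
Agent 2 against (Up, Out): payoffs 98, 27, 28 → best response L.
Agent 2 against (Down, In): payoffs 77, 79, 37 → best response M.
Agent 2 against (Down, Out): payoffs 78, 47, 90 → best response R.
Agent 3 against (Up, L): payoffs 17, 80 → best response Out.
Agent 3 against (Up, M): payoffs 95, 13 → best response In.
Agent 3 against (Up, R): payoffs 44, 36 → best response In.
Agent 3 against (Down, L): payoffs 53, 28 → best response In.
Agent 3 against (Down, M): payoffs 28, 39 → best response Out.
Agent 3 against (Down, R): payoffs 95, 81 → best response In.
Mutual best responses: (Up, L, Out); (Up, M, In).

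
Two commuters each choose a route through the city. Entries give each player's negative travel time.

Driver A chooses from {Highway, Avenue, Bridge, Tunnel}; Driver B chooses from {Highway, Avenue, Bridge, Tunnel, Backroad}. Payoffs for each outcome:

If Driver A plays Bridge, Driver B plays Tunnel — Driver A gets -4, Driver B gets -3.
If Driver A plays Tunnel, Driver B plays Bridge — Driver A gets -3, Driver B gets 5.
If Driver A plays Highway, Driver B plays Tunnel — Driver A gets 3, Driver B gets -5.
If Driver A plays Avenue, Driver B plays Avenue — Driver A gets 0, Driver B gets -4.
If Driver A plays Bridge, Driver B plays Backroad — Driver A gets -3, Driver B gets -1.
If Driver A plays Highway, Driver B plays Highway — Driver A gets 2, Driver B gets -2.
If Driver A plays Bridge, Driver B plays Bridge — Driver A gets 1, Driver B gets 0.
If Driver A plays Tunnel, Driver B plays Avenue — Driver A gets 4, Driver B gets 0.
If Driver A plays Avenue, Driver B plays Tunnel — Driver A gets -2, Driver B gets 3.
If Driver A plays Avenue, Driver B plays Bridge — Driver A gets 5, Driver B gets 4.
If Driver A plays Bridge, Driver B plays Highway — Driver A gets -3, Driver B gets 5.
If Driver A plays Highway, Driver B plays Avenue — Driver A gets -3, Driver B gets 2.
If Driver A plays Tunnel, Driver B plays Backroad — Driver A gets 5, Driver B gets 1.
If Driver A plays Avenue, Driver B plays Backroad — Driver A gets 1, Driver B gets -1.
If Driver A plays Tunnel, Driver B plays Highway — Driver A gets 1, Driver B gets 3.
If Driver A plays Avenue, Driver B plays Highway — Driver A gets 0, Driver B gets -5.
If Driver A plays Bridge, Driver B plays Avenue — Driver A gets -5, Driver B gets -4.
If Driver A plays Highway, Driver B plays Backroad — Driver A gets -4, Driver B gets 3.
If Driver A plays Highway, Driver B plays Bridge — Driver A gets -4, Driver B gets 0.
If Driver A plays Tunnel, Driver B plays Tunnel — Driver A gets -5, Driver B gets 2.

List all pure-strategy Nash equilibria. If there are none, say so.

The unique pure-strategy Nash equilibrium is (Avenue, Bridge).

Driver A against Highway: payoffs 2, 0, -3, 1 → best response Highway.
Driver A against Avenue: payoffs -3, 0, -5, 4 → best response Tunnel.
Driver A against Bridge: payoffs -4, 5, 1, -3 → best response Avenue.
Driver A against Tunnel: payoffs 3, -2, -4, -5 → best response Highway.
Driver A against Backroad: payoffs -4, 1, -3, 5 → best response Tunnel.
Driver B against Highway: payoffs -2, 2, 0, -5, 3 → best response Backroad.
Driver B against Avenue: payoffs -5, -4, 4, 3, -1 → best response Bridge.
Driver B against Bridge: payoffs 5, -4, 0, -3, -1 → best response Highway.
Driver B against Tunnel: payoffs 3, 0, 5, 2, 1 → best response Bridge.
Mutual best responses: (Avenue, Bridge).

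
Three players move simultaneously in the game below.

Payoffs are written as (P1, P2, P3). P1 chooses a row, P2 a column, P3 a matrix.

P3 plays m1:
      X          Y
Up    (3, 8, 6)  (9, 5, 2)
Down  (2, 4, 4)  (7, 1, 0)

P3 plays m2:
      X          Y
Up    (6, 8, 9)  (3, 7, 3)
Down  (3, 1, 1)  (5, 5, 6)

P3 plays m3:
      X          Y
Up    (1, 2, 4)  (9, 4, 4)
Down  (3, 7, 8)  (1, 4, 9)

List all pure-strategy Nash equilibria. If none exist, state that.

(Up, X, m1): P3 can switch to m2 (6 → 9). Not NE.
(Up, X, m2): P1 gets 6, best alternative 3; P2 gets 8, best alternative 7; P3 gets 9, best alternative 6. No profitable deviation — NE.
(Up, X, m3): P1 can switch to Down (1 → 3). Not NE.
(Up, Y, m1): P2 can switch to X (5 → 8). Not NE.
(Up, Y, m2): P1 can switch to Down (3 → 5). Not NE.
(Up, Y, m3): P1 gets 9, best alternative 1; P2 gets 4, best alternative 2; P3 gets 4, best alternative 3. No profitable deviation — NE.
(Down, X, m1): P1 can switch to Up (2 → 3). Not NE.
(Down, X, m2): P1 can switch to Up (3 → 6). Not NE.
(Down, X, m3): P1 gets 3, best alternative 1; P2 gets 7, best alternative 4; P3 gets 8, best alternative 4. No profitable deviation — NE.
(Down, Y, m1): P1 can switch to Up (7 → 9). Not NE.
(Down, Y, m2): P3 can switch to m3 (6 → 9). Not NE.
(The remaining 1 profile has a profitable deviation by the same check.)

The pure Nash equilibria are (Up, X, m2), (Up, Y, m3), (Down, X, m3).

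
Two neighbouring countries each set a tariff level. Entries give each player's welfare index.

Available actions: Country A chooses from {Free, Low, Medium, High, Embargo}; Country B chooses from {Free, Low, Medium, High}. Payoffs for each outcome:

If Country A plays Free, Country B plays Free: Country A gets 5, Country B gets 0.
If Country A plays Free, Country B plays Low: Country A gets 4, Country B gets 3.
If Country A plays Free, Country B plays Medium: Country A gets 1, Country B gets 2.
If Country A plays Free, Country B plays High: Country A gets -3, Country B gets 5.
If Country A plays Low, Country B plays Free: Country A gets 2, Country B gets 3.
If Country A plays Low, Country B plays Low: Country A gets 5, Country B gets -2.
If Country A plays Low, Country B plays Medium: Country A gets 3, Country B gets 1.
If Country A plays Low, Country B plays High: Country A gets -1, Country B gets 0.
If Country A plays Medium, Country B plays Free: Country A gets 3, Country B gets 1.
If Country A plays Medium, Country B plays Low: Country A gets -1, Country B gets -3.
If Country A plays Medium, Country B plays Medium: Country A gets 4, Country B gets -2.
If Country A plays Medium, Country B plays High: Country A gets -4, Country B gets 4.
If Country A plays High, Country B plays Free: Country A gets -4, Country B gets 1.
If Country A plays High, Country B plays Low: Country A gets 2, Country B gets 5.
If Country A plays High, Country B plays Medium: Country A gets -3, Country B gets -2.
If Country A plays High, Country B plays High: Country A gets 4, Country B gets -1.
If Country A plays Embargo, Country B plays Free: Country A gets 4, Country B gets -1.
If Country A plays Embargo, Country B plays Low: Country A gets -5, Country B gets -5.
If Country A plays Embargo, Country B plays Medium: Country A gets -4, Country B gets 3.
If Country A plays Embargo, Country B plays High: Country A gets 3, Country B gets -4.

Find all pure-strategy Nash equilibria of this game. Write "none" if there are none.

No pure-strategy Nash equilibrium.

(Free, Free): Country B can switch to Low (0 → 3). Not NE.
(Free, Low): Country A can switch to Low (4 → 5). Not NE.
(Free, Medium): Country A can switch to Low (1 → 3). Not NE.
(Free, High): Country A can switch to Low (-3 → -1). Not NE.
(Low, Free): Country A can switch to Free (2 → 5). Not NE.
(Low, Low): Country B can switch to Free (-2 → 3). Not NE.
(Low, Medium): Country A can switch to Medium (3 → 4). Not NE.
(Low, High): Country A can switch to High (-1 → 4). Not NE.
(The remaining 12 profiles each have a profitable deviation by the same check.)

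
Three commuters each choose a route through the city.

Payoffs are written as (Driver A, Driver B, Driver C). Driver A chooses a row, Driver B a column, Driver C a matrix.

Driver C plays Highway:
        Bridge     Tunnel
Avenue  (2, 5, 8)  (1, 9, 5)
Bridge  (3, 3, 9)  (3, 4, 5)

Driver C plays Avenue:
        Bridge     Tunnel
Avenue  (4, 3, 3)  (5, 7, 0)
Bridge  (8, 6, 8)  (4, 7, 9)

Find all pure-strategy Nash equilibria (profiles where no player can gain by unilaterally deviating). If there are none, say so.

No pure-strategy Nash equilibrium.

(Avenue, Bridge, Highway): Driver A can switch to Bridge (2 → 3). Not NE.
(Avenue, Bridge, Avenue): Driver A can switch to Bridge (4 → 8). Not NE.
(Avenue, Tunnel, Highway): Driver A can switch to Bridge (1 → 3). Not NE.
(Avenue, Tunnel, Avenue): Driver C can switch to Highway (0 → 5). Not NE.
(Bridge, Bridge, Highway): Driver B can switch to Tunnel (3 → 4). Not NE.
(Bridge, Bridge, Avenue): Driver B can switch to Tunnel (6 → 7). Not NE.
(Bridge, Tunnel, Highway): Driver C can switch to Avenue (5 → 9). Not NE.
(Bridge, Tunnel, Avenue): Driver A can switch to Avenue (4 → 5). Not NE.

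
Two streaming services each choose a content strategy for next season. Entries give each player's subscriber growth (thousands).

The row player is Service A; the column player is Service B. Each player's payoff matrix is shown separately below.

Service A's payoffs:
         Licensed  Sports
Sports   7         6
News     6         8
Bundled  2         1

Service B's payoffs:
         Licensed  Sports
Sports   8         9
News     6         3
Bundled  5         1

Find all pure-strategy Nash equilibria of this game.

none

For each strategy profile, look for a profitable unilateral deviation.
(Sports, Licensed): Service B can switch to Sports (8 → 9). Not NE.
(Sports, Sports): Service A can switch to News (6 → 8). Not NE.
(News, Licensed): Service A can switch to Sports (6 → 7). Not NE.
(News, Sports): Service B can switch to Licensed (3 → 6). Not NE.
(Bundled, Licensed): Service A can switch to Sports (2 → 7). Not NE.
(Bundled, Sports): Service A can switch to Sports (1 → 6). Not NE.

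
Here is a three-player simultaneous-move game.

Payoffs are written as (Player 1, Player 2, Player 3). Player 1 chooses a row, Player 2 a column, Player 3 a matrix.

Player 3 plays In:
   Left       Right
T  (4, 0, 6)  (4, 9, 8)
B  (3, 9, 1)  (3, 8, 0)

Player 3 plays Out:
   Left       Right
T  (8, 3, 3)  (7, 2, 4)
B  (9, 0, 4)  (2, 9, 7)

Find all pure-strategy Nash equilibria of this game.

(T, Left, In): Player 2 can switch to Right (0 → 9). Not NE.
(T, Left, Out): Player 1 can switch to B (8 → 9). Not NE.
(T, Right, In): Player 1 gets 4, best alternative 3; Player 2 gets 9, best alternative 0; Player 3 gets 8, best alternative 4. No profitable deviation — NE.
(T, Right, Out): Player 2 can switch to Left (2 → 3). Not NE.
(B, Left, In): Player 1 can switch to T (3 → 4). Not NE.
(B, Left, Out): Player 2 can switch to Right (0 → 9). Not NE.
(B, Right, In): Player 1 can switch to T (3 → 4). Not NE.
(The remaining 1 profile has a profitable deviation by the same check.)

(T, Right, In)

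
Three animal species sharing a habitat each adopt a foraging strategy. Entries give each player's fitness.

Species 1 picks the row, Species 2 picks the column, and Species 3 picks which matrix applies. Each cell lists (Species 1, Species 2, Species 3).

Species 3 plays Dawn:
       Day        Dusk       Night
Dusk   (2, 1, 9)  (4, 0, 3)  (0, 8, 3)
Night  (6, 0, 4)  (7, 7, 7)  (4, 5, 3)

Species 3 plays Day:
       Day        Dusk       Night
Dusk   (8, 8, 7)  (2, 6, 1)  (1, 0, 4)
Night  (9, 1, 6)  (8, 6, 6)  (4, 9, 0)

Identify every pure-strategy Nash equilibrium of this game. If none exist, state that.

(Dusk, Day, Dawn): Species 1 can switch to Night (2 → 6). Not NE.
(Dusk, Day, Day): Species 1 can switch to Night (8 → 9). Not NE.
(Dusk, Dusk, Dawn): Species 1 can switch to Night (4 → 7). Not NE.
(Dusk, Dusk, Day): Species 1 can switch to Night (2 → 8). Not NE.
(Dusk, Night, Dawn): Species 1 can switch to Night (0 → 4). Not NE.
(Dusk, Night, Day): Species 1 can switch to Night (1 → 4). Not NE.
(Night, Day, Dawn): Species 2 can switch to Dusk (0 → 7). Not NE.
(Night, Day, Day): Species 2 can switch to Dusk (1 → 6). Not NE.
(Night, Dusk, Dawn): Species 1 gets 7, best alternative 4; Species 2 gets 7, best alternative 5; Species 3 gets 7, best alternative 6. No profitable deviation — NE.
(The remaining 3 profiles each have a profitable deviation by the same check.)

Pure NE: (Night, Dusk, Dawn)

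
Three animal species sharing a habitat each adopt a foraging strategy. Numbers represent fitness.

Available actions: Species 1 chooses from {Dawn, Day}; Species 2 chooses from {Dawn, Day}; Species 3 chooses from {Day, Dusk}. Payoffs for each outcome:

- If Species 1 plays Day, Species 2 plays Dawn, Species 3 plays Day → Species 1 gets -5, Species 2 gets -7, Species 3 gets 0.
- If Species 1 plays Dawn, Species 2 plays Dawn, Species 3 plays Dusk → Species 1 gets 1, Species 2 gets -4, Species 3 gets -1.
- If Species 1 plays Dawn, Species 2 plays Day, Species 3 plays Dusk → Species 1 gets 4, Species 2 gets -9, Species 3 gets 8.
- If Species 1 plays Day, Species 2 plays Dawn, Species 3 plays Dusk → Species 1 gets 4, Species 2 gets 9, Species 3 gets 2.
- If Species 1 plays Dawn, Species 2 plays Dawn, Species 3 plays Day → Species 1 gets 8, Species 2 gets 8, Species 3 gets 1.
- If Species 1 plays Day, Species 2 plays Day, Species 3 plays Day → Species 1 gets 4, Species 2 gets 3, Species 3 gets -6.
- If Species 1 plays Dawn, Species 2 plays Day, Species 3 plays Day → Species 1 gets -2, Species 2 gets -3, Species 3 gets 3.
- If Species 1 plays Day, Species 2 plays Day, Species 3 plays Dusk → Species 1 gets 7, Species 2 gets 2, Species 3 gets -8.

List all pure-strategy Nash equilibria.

(Dawn, Dawn, Day), (Day, Dawn, Dusk), (Day, Day, Day)

Mark each player's best response to every combination of opponents' strategies; a profile where every player is best-responding is a pure Nash equilibrium.
Species 1 against (Dawn, Day): payoffs 8, -5 → best response Dawn.
Species 1 against (Dawn, Dusk): payoffs 1, 4 → best response Day.
Species 1 against (Day, Day): payoffs -2, 4 → best response Day.
Species 1 against (Day, Dusk): payoffs 4, 7 → best response Day.
Species 2 against (Dawn, Day): payoffs 8, -3 → best response Dawn.
Species 2 against (Dawn, Dusk): payoffs -4, -9 → best response Dawn.
Species 2 against (Day, Day): payoffs -7, 3 → best response Day.
Species 2 against (Day, Dusk): payoffs 9, 2 → best response Dawn.
Species 3 against (Dawn, Dawn): payoffs 1, -1 → best response Day.
Species 3 against (Dawn, Day): payoffs 3, 8 → best response Dusk.
Species 3 against (Day, Dawn): payoffs 0, 2 → best response Dusk.
Species 3 against (Day, Day): payoffs -6, -8 → best response Day.
Mutual best responses: (Dawn, Dawn, Day); (Day, Dawn, Dusk); (Day, Day, Day).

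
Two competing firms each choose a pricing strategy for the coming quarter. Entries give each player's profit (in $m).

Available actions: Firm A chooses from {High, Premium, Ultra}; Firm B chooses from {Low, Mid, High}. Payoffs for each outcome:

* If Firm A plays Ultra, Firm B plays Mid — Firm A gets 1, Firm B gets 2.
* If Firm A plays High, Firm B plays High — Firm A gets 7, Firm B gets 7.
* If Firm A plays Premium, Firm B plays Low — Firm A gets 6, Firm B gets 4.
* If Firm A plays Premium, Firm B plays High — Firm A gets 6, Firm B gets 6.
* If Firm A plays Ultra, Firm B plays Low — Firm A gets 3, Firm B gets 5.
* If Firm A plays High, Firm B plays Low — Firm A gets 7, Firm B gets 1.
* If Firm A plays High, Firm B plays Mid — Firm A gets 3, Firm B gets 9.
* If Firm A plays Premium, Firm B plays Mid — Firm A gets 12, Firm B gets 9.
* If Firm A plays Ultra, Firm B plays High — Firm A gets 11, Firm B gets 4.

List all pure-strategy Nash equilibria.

For each strategy profile, look for a profitable unilateral deviation.
(High, Low): Firm B can switch to Mid (1 → 9). Not NE.
(High, Mid): Firm A can switch to Premium (3 → 12). Not NE.
(High, High): Firm A can switch to Ultra (7 → 11). Not NE.
(Premium, Low): Firm A can switch to High (6 → 7). Not NE.
(Premium, Mid): Firm A gets 12, best alternative 3; Firm B gets 9, best alternative 6. No profitable deviation — NE.
(Premium, High): Firm A can switch to High (6 → 7). Not NE.
(Ultra, Low): Firm A can switch to High (3 → 7). Not NE.
(Ultra, Mid): Firm A can switch to High (1 → 3). Not NE.
(Ultra, High): Firm B can switch to Low (4 → 5). Not NE.

(Premium, Mid)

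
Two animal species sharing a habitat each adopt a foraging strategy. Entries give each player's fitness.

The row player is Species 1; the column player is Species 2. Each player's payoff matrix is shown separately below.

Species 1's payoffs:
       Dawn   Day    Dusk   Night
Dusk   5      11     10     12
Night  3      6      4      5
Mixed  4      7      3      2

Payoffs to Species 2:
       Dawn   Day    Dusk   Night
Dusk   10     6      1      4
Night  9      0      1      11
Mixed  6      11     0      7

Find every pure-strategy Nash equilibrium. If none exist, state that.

The unique pure-strategy Nash equilibrium is (Dusk, Dawn).

Species 1 against Dawn: payoffs 5, 3, 4 → best response Dusk.
Species 1 against Day: payoffs 11, 6, 7 → best response Dusk.
Species 1 against Dusk: payoffs 10, 4, 3 → best response Dusk.
Species 1 against Night: payoffs 12, 5, 2 → best response Dusk.
Species 2 against Dusk: payoffs 10, 6, 1, 4 → best response Dawn.
Species 2 against Night: payoffs 9, 0, 1, 11 → best response Night.
Species 2 against Mixed: payoffs 6, 11, 0, 7 → best response Day.
Mutual best responses: (Dusk, Dawn).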